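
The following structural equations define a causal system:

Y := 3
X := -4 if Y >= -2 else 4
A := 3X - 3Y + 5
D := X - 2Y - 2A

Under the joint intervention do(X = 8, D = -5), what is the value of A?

20

The joint intervention fixes X = 8, D = -5, removing each variable's own equation.
A = 3X - 3Y + 5  [with X=8, Y=3]  = 20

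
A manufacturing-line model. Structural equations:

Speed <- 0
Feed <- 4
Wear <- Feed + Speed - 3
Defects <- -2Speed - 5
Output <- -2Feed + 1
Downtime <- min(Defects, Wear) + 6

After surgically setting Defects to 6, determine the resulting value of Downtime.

Under do(Defects=6), the mechanism Defects <- -2Speed - 5 is discarded; Defects is fixed at 6.
Wear = Feed + Speed - 3  [with Feed=4, Speed=0]  = 1
Downtime = min(Defects, Wear) + 6  [with Defects=6, Wear=1]  = 7

7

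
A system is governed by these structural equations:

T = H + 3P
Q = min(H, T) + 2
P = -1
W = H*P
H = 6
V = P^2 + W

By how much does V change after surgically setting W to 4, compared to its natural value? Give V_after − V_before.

Under do(W=4), the mechanism W = H*P is discarded; W is fixed at 4.
V = P^2 + W  [with P=-1, W=4]  = 5
Without intervention: W = H*P  [with H=6, P=-1]  = -6; V = P^2 + W  [with P=-1, W=-6]  = -5.
Change = 5 − (-5) = 10.

10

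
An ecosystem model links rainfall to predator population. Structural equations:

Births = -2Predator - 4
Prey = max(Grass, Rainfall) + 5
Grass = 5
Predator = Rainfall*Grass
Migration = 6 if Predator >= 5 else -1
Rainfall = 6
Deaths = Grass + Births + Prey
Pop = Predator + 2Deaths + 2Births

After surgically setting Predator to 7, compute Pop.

-33

do(Predator=7) replaces the equation Predator = Rainfall*Grass with the constant Predator = 7.
Prey = max(Grass, Rainfall) + 5  [with Grass=5, Rainfall=6]  = 11
Births = -2Predator - 4  [with Predator=7]  = -18
Deaths = Grass + Births + Prey  [with Grass=5, Births=-18, Prey=11]  = -2
Pop = Predator + 2Deaths + 2Births  [with Predator=7, Deaths=-2, Births=-18]  = -33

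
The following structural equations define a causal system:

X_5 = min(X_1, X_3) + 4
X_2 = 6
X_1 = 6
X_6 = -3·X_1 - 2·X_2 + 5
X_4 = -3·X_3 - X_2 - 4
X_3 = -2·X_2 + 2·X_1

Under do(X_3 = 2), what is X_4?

The intervention breaks the incoming arrows to X_3: X_3 = -2·X_2 + 2·X_1 no longer applies, and X_3 = 2.
X_4 = -3·X_3 - X_2 - 4  [with X_3=2, X_2=6]  = -16

-16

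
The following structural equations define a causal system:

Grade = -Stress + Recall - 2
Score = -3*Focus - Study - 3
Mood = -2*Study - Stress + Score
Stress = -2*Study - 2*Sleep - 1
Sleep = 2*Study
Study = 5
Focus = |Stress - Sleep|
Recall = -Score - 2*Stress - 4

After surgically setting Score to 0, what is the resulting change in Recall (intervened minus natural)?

-131

Under do(Score=0), the mechanism Score = -3*Focus - Study - 3 is discarded; Score is fixed at 0.
Sleep = 2*Study  [with Study=5]  = 10
Stress = -2*Study - 2*Sleep - 1  [with Study=5, Sleep=10]  = -31
Recall = -Score - 2*Stress - 4  [with Score=0, Stress=-31]  = 58
Without intervention: Sleep = 2*Study  [with Study=5]  = 10; Stress = -2*Study - 2*Sleep - 1  [with Study=5, Sleep=10]  = -31; Focus = |Stress - Sleep|  [with Stress=-31, Sleep=10]  = 41; Score = -3*Focus - Study - 3  [with Focus=41, Study=5]  = -131; Recall = -Score - 2*Stress - 4  [with Score=-131, Stress=-31]  = 189.
Change = 58 − 189 = -131.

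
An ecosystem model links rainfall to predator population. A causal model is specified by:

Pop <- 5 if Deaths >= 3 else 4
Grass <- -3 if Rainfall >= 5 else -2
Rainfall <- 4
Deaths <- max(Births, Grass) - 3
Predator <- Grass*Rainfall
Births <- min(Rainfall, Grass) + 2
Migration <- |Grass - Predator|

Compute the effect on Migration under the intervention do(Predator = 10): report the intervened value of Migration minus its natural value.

6

The intervention breaks the incoming arrows to Predator: Predator <- Grass*Rainfall no longer applies, and Predator = 10.
Grass = -3 if Rainfall >= 5 else -2  [with Rainfall=4]  = -2
Migration = |Grass - Predator|  [with Grass=-2, Predator=10]  = 12
Without intervention: Grass = -3 if Rainfall >= 5 else -2  [with Rainfall=4]  = -2; Predator = Grass*Rainfall  [with Grass=-2, Rainfall=4]  = -8; Migration = |Grass - Predator|  [with Grass=-2, Predator=-8]  = 6.
Change = 12 − 6 = 6.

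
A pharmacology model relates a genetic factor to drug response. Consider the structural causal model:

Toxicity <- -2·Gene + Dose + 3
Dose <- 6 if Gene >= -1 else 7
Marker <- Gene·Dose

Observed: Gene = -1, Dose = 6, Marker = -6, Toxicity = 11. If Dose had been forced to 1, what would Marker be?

-1

The intervention breaks the incoming arrows to Dose: Dose <- 6 if Gene >= -1 else 7 no longer applies, and Dose = 1.
Marker = Gene·Dose  [with Gene=-1, Dose=1]  = -1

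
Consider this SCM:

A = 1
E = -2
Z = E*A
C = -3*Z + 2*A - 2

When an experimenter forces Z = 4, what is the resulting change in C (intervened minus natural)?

-18

The intervention breaks the incoming arrows to Z: Z = E*A no longer applies, and Z = 4.
C = -3*Z + 2*A - 2  [with Z=4, A=1]  = -12
Without intervention: Z = E*A  [with E=-2, A=1]  = -2; C = -3*Z + 2*A - 2  [with Z=-2, A=1]  = 6.
Change = -12 − 6 = -18.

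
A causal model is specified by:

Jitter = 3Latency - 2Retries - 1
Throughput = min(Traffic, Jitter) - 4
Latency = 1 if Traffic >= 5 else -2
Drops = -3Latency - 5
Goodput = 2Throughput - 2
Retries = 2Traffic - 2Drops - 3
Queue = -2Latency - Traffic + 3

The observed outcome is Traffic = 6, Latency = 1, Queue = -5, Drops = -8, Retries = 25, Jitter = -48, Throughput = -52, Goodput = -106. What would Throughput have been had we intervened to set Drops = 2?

The intervention breaks the incoming arrows to Drops: Drops = -3Latency - 5 no longer applies, and Drops = 2.
Latency = 1 if Traffic >= 5 else -2  [with Traffic=6]  = 1
Retries = 2Traffic - 2Drops - 3  [with Traffic=6, Drops=2]  = 5
Jitter = 3Latency - 2Retries - 1  [with Latency=1, Retries=5]  = -8
Throughput = min(Traffic, Jitter) - 4  [with Traffic=6, Jitter=-8]  = -12

-12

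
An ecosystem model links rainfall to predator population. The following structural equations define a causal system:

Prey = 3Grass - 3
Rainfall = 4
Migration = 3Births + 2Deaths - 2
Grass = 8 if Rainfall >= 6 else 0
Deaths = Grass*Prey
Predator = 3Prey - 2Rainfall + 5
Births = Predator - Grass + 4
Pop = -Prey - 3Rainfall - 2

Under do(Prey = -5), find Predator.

-18

The intervention breaks the incoming arrows to Prey: Prey = 3Grass - 3 no longer applies, and Prey = -5.
Predator = 3Prey - 2Rainfall + 5  [with Prey=-5, Rainfall=4]  = -18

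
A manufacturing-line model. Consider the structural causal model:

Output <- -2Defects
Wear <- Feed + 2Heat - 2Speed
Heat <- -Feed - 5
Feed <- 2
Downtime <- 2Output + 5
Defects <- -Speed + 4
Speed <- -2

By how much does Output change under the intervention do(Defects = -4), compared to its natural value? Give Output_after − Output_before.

20

The intervention breaks the incoming arrows to Defects: Defects <- -Speed + 4 no longer applies, and Defects = -4.
Output = -2Defects  [with Defects=-4]  = 8
Without intervention: Defects = -Speed + 4  [with Speed=-2]  = 6; Output = -2Defects  [with Defects=6]  = -12.
Change = 8 − (-12) = 20.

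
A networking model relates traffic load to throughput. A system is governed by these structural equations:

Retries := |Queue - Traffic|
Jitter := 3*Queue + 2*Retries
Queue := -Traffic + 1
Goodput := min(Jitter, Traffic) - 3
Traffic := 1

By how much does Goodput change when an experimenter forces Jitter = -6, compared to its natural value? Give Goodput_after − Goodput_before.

Intervening sets Jitter = -6 and removes its equation (Jitter := 3*Queue + 2*Retries).
Goodput = min(Jitter, Traffic) - 3  [with Jitter=-6, Traffic=1]  = -9
Without intervention: Queue = -Traffic + 1  [with Traffic=1]  = 0; Retries = |Queue - Traffic|  [with Queue=0, Traffic=1]  = 1; Jitter = 3*Queue + 2*Retries  [with Queue=0, Retries=1]  = 2; Goodput = min(Jitter, Traffic) - 3  [with Jitter=2, Traffic=1]  = -2.
Change = -9 − (-2) = -7.

-7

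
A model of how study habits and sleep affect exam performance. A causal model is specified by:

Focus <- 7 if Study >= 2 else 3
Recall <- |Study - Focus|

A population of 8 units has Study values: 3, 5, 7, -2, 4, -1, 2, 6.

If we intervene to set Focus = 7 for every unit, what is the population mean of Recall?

Every unit gets Focus=7 under the intervention. Recall values become 4, 2, 0, 9, 3, 8, 5, 1; E[Recall|do(Focus=7)] = 4.

4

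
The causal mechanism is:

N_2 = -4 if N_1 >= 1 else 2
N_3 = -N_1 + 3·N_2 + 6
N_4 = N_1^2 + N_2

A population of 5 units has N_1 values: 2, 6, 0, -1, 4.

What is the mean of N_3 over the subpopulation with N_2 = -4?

Observing N_2=-4 restricts to units where N_2's equation naturally yields -4: N_1 ∈ {2, 6, 4}. In that subpopulation N_3 = -8, -12, -10, mean -10.

-10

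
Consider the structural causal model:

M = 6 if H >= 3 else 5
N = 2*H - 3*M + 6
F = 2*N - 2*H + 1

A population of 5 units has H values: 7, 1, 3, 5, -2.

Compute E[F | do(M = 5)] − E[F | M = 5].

The intervention sets M=5 in all 5 units regardless of H. Recomputing F per unit gives -3, -15, -11, -7, -21; average -11.4.
Observing M=5 restricts to units where M's equation naturally yields 5: H ∈ {1, -2}. In that subpopulation F = -15, -21, mean -18.
Difference = -11.4 − (-18) = 6.6.

6.6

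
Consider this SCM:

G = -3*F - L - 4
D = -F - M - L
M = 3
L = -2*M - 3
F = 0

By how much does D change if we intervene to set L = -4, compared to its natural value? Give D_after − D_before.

The intervention breaks the incoming arrows to L: L = -2*M - 3 no longer applies, and L = -4.
D = -F - M - L  [with F=0, M=3, L=-4]  = 1
Without intervention: L = -2*M - 3  [with M=3]  = -9; D = -F - M - L  [with F=0, M=3, L=-9]  = 6.
Change = 1 − 6 = -5.

-5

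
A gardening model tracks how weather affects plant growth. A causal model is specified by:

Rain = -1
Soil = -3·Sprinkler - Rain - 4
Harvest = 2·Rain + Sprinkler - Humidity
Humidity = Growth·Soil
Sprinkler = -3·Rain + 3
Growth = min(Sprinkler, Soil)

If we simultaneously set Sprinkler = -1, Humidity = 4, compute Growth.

The joint intervention fixes Sprinkler = -1, Humidity = 4, removing each variable's own equation.
Soil = -3·Sprinkler - Rain - 4  [with Sprinkler=-1, Rain=-1]  = 0
Growth = min(Sprinkler, Soil)  [with Sprinkler=-1, Soil=0]  = -1

-1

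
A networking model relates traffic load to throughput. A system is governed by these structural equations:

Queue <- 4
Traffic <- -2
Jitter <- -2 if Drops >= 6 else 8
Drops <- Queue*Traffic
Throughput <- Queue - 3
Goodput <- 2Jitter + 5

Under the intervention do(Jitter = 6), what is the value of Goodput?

17

Under do(Jitter=6), the mechanism Jitter <- -2 if Drops >= 6 else 8 is discarded; Jitter is fixed at 6.
Goodput = 2Jitter + 5  [with Jitter=6]  = 17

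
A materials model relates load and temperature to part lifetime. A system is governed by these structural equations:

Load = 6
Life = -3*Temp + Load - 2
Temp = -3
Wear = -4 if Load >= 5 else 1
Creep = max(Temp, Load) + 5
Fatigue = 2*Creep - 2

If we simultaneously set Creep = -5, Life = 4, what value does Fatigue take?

-12

The joint intervention fixes Creep = -5, Life = 4, removing each variable's own equation.
Fatigue = 2*Creep - 2  [with Creep=-5]  = -12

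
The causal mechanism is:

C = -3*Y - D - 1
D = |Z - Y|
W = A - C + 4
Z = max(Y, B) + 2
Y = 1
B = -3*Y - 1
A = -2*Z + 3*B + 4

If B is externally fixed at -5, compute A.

do(B=-5) replaces the equation B = -3*Y - 1 with the constant B = -5.
Z = max(Y, B) + 2  [with Y=1, B=-5]  = 3
A = -2*Z + 3*B + 4  [with Z=3, B=-5]  = -17

-17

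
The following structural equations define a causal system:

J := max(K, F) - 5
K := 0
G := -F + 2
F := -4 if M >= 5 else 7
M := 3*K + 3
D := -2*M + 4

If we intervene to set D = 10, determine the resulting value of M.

do(D=10) replaces the equation D := -2*M + 4 with the constant D = 10.
M is not downstream of the intervention, so its value is determined by the original equations.
M = 3*K + 3  [with K=0]  = 3

3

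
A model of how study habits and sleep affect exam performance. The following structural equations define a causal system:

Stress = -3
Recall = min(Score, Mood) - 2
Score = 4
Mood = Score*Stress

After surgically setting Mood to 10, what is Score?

4

Under do(Mood=10), the mechanism Mood = Score*Stress is discarded; Mood is fixed at 10.
Since Score is not a descendant of the intervened variable, it is unaffected.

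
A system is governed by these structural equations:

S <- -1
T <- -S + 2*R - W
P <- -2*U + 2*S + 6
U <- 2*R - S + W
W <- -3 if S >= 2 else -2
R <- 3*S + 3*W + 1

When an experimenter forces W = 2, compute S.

Under do(W=2), the mechanism W <- -3 if S >= 2 else -2 is discarded; W is fixed at 2.
S is not downstream of the intervention, so its value is determined by the original equations.

-1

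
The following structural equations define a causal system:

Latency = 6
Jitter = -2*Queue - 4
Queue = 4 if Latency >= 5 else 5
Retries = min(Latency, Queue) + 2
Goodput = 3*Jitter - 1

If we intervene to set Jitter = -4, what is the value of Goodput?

Intervening sets Jitter = -4 and removes its equation (Jitter = -2*Queue - 4).
Goodput = 3*Jitter - 1  [with Jitter=-4]  = -13

-13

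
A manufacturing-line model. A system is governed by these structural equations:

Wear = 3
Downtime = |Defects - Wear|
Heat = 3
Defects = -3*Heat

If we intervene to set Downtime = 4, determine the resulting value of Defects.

-9

Under do(Downtime=4), the mechanism Downtime = |Defects - Wear| is discarded; Downtime is fixed at 4.
Since Defects is not a descendant of the intervened variable, it is unaffected.
Defects = -3*Heat  [with Heat=3]  = -9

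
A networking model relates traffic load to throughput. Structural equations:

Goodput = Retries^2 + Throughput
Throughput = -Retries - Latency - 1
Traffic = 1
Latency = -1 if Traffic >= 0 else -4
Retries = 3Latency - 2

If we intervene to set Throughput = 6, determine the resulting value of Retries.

-5

Under do(Throughput=6), the mechanism Throughput = -Retries - Latency - 1 is discarded; Throughput is fixed at 6.
Since Retries is not a descendant of the intervened variable, it is unaffected.
Latency = -1 if Traffic >= 0 else -4  [with Traffic=1]  = -1
Retries = 3Latency - 2  [with Latency=-1]  = -5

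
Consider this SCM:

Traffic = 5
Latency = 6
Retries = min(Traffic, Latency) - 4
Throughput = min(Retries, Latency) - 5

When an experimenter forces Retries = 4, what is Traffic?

Under do(Retries=4), the mechanism Retries = min(Traffic, Latency) - 4 is discarded; Retries is fixed at 4.
Traffic is not downstream of the intervention, so its value is determined by the original equations.

5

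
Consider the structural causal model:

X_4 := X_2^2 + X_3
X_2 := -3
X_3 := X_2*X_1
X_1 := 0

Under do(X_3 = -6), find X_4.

3

The intervention breaks the incoming arrows to X_3: X_3 := X_2*X_1 no longer applies, and X_3 = -6.
X_4 = X_2^2 + X_3  [with X_2=-3, X_3=-6]  = 3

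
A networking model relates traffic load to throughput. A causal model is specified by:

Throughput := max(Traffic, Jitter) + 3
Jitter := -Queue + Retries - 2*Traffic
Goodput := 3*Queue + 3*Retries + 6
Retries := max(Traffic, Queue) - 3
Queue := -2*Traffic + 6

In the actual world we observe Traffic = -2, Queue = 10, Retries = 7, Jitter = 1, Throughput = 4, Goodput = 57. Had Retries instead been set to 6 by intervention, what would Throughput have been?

3

do(Retries=6) replaces the equation Retries := max(Traffic, Queue) - 3 with the constant Retries = 6.
Queue = -2*Traffic + 6  [with Traffic=-2]  = 10
Jitter = -Queue + Retries - 2*Traffic  [with Queue=10, Retries=6, Traffic=-2]  = 0
Throughput = max(Traffic, Jitter) + 3  [with Traffic=-2, Jitter=0]  = 3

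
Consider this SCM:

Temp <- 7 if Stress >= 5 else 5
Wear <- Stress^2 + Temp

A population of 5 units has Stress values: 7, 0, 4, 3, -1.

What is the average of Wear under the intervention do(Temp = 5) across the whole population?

20

The intervention sets Temp=5 in all 5 units regardless of Stress. Recomputing Wear per unit gives 54, 5, 21, 14, 6; average 20.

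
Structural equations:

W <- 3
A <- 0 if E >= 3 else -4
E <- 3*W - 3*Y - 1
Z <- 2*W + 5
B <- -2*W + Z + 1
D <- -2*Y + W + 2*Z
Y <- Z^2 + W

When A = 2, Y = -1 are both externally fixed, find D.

Under do(A = 2, Y = -1), each intervened variable's structural equation is replaced by its fixed value.
Z = 2*W + 5  [with W=3]  = 11
D = -2*Y + W + 2*Z  [with Y=-1, W=3, Z=11]  = 27

27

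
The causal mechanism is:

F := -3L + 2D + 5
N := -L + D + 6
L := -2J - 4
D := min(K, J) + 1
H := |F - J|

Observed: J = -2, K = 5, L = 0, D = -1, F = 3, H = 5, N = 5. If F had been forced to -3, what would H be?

1

The intervention breaks the incoming arrows to F: F := -3L + 2D + 5 no longer applies, and F = -3.
H = |F - J|  [with F=-3, J=-2]  = 1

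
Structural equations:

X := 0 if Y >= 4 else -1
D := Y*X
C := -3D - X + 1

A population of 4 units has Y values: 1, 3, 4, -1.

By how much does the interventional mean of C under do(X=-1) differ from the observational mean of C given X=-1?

do(X=-1) breaks X's dependence on Y. With X=-1 fixed, C across the units is 5, 11, 14, -1, mean 7.25.
Conditioning on X=-1 selects the 3 unit(s) with Y ∈ {1, 3, -1}. Their C values: 5, 11, -1. Mean = 5.
Difference = 7.25 − 5 = 2.25.

2.25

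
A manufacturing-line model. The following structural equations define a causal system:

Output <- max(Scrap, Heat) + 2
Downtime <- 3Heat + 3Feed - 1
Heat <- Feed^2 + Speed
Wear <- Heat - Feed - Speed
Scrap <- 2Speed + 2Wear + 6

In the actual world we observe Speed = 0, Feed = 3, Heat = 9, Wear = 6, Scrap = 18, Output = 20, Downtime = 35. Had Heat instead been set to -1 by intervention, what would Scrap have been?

do(Heat=-1) replaces the equation Heat <- Feed^2 + Speed with the constant Heat = -1.
Wear = Heat - Feed - Speed  [with Heat=-1, Feed=3, Speed=0]  = -4
Scrap = 2Speed + 2Wear + 6  [with Speed=0, Wear=-4]  = -2

-2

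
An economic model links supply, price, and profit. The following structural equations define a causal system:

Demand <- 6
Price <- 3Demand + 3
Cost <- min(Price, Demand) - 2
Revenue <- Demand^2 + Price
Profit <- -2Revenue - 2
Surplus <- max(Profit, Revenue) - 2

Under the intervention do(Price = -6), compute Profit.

do(Price=-6) replaces the equation Price <- 3Demand + 3 with the constant Price = -6.
Revenue = Demand^2 + Price  [with Demand=6, Price=-6]  = 30
Profit = -2Revenue - 2  [with Revenue=30]  = -62

-62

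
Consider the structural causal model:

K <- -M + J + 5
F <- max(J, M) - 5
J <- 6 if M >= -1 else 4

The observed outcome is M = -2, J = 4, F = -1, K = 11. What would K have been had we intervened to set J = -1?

6

Under do(J=-1), the mechanism J <- 6 if M >= -1 else 4 is discarded; J is fixed at -1.
K = -M + J + 5  [with M=-2, J=-1]  = 6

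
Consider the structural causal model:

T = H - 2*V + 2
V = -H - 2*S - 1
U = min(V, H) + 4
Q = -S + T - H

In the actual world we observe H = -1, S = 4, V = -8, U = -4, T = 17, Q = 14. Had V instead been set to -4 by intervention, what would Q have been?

6

The intervention breaks the incoming arrows to V: V = -H - 2*S - 1 no longer applies, and V = -4.
T = H - 2*V + 2  [with H=-1, V=-4]  = 9
Q = -S + T - H  [with S=4, T=9, H=-1]  = 6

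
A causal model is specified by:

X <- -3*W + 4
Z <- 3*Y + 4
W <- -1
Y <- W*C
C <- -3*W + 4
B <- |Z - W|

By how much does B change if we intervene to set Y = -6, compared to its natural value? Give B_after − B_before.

-3

The intervention breaks the incoming arrows to Y: Y <- W*C no longer applies, and Y = -6.
Z = 3*Y + 4  [with Y=-6]  = -14
B = |Z - W|  [with Z=-14, W=-1]  = 13
Without intervention: C = -3*W + 4  [with W=-1]  = 7; Y = W*C  [with W=-1, C=7]  = -7; Z = 3*Y + 4  [with Y=-7]  = -17; B = |Z - W|  [with Z=-17, W=-1]  = 16.
Change = 13 − 16 = -3.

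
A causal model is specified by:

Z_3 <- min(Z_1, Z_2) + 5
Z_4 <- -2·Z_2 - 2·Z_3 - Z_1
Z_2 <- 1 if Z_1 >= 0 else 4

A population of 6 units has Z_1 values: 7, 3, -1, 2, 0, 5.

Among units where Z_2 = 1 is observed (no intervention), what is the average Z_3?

5.8

Conditioning on Z_2=1 selects the 5 unit(s) with Z_1 ∈ {7, 3, 2, 0, 5}. Their Z_3 values: 6, 6, 6, 5, 6. Mean = 5.8.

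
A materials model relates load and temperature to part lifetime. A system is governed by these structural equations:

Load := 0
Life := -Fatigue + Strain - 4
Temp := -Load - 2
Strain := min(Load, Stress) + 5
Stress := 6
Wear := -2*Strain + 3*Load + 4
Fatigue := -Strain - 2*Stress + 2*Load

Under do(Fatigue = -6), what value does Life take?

Intervening sets Fatigue = -6 and removes its equation (Fatigue := -Strain - 2*Stress + 2*Load).
Strain = min(Load, Stress) + 5  [with Load=0, Stress=6]  = 5
Life = -Fatigue + Strain - 4  [with Fatigue=-6, Strain=5]  = 7

7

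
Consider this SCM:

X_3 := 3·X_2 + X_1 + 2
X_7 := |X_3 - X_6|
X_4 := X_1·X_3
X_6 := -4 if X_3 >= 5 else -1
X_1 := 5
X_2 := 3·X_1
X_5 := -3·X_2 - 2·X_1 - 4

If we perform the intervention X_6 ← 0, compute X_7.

52

Intervening sets X_6 = 0 and removes its equation (X_6 := -4 if X_3 >= 5 else -1).
X_2 = 3·X_1  [with X_1=5]  = 15
X_3 = 3·X_2 + X_1 + 2  [with X_2=15, X_1=5]  = 52
X_7 = |X_3 - X_6|  [with X_3=52, X_6=0]  = 52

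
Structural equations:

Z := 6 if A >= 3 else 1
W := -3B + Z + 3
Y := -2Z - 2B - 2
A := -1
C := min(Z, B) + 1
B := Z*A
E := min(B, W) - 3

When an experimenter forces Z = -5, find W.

-17

Under do(Z=-5), the mechanism Z := 6 if A >= 3 else 1 is discarded; Z is fixed at -5.
B = Z*A  [with Z=-5, A=-1]  = 5
W = -3B + Z + 3  [with B=5, Z=-5]  = -17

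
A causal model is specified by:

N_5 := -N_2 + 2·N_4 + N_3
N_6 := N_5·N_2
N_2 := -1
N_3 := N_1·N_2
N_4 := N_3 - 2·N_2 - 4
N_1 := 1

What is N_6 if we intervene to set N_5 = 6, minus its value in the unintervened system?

The intervention breaks the incoming arrows to N_5: N_5 := -N_2 + 2·N_4 + N_3 no longer applies, and N_5 = 6.
N_6 = N_5·N_2  [with N_5=6, N_2=-1]  = -6
Without intervention: N_3 = N_1·N_2  [with N_1=1, N_2=-1]  = -1; N_4 = N_3 - 2·N_2 - 4  [with N_3=-1, N_2=-1]  = -3; N_5 = -N_2 + 2·N_4 + N_3  [with N_2=-1, N_4=-3, N_3=-1]  = -6; N_6 = N_5·N_2  [with N_5=-6, N_2=-1]  = 6.
Change = -6 − 6 = -12.

-12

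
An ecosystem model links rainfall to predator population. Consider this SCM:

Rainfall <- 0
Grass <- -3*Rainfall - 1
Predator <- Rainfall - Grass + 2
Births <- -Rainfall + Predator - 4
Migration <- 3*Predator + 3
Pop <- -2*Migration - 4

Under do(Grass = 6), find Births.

Under do(Grass=6), the mechanism Grass <- -3*Rainfall - 1 is discarded; Grass is fixed at 6.
Predator = Rainfall - Grass + 2  [with Rainfall=0, Grass=6]  = -4
Births = -Rainfall + Predator - 4  [with Rainfall=0, Predator=-4]  = -8

-8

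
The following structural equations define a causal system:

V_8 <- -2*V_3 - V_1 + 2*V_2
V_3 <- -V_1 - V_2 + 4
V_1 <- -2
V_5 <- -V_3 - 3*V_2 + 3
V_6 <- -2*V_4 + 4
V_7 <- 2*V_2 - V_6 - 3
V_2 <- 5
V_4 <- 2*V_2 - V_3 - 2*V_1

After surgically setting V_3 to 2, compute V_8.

8

The intervention breaks the incoming arrows to V_3: V_3 <- -V_1 - V_2 + 4 no longer applies, and V_3 = 2.
V_8 = -2*V_3 - V_1 + 2*V_2  [with V_3=2, V_1=-2, V_2=5]  = 8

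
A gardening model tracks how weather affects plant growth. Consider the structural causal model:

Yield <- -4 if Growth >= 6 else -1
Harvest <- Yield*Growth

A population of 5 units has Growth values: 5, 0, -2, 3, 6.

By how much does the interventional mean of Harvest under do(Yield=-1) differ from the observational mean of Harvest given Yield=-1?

-0.9

Under do(Yield=-1), Yield's equation is replaced by Yield=-1 for every unit. Per-unit Harvest: -5, 0, 2, -3, -6. Mean = -2.4.
Observing Yield=-1 restricts to units where Yield's equation naturally yields -1: Growth ∈ {5, 0, -2, 3}. In that subpopulation Harvest = -5, 0, 2, -3, mean -1.5.
Difference = -2.4 − (-1.5) = -0.9.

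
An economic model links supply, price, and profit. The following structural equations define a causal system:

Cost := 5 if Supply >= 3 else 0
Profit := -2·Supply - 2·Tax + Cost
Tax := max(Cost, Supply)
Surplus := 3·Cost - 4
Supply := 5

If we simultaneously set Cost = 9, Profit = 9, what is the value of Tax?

9

The joint intervention fixes Cost = 9, Profit = 9, removing each variable's own equation.
Tax = max(Cost, Supply)  [with Cost=9, Supply=5]  = 9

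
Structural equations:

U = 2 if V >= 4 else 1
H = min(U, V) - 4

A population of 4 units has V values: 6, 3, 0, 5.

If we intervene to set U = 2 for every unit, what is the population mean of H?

-2.5

The intervention sets U=2 in all 4 units regardless of V. Recomputing H per unit gives -2, -2, -4, -2; average -2.5.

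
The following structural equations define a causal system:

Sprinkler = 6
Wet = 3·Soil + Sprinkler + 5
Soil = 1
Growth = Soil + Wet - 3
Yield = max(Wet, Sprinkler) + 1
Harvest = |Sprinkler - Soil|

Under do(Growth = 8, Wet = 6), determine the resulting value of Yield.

7

The joint intervention fixes Growth = 8, Wet = 6, removing each variable's own equation.
Yield = max(Wet, Sprinkler) + 1  [with Wet=6, Sprinkler=6]  = 7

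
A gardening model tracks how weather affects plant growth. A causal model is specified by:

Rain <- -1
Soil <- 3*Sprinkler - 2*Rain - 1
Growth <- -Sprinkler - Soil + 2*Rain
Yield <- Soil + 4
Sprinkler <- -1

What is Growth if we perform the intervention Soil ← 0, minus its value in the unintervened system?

-2

The intervention breaks the incoming arrows to Soil: Soil <- 3*Sprinkler - 2*Rain - 1 no longer applies, and Soil = 0.
Growth = -Sprinkler - Soil + 2*Rain  [with Sprinkler=-1, Soil=0, Rain=-1]  = -1
Without intervention: Soil = 3*Sprinkler - 2*Rain - 1  [with Sprinkler=-1, Rain=-1]  = -2; Growth = -Sprinkler - Soil + 2*Rain  [with Sprinkler=-1, Soil=-2, Rain=-1]  = 1.
Change = -1 − 1 = -2.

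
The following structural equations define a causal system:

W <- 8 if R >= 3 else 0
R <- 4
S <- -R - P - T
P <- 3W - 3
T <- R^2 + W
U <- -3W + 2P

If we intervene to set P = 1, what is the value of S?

do(P=1) replaces the equation P <- 3W - 3 with the constant P = 1.
W = 8 if R >= 3 else 0  [with R=4]  = 8
T = R^2 + W  [with R=4, W=8]  = 24
S = -R - P - T  [with R=4, P=1, T=24]  = -29

-29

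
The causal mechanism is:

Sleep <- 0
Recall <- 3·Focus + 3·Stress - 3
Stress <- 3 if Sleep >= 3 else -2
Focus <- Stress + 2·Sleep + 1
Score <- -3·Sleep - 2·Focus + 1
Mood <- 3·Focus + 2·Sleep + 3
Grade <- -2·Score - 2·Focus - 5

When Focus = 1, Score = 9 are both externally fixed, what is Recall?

-6

Setting Focus = 1, Score = 9 by intervention discards those variables' equations.
Stress = 3 if Sleep >= 3 else -2  [with Sleep=0]  = -2
Recall = 3·Focus + 3·Stress - 3  [with Focus=1, Stress=-2]  = -6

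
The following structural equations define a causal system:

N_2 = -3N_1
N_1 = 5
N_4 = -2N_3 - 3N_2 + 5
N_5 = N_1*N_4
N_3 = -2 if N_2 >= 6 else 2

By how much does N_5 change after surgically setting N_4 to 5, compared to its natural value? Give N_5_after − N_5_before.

Intervening sets N_4 = 5 and removes its equation (N_4 = -2N_3 - 3N_2 + 5).
N_5 = N_1*N_4  [with N_1=5, N_4=5]  = 25
Without intervention: N_2 = -3N_1  [with N_1=5]  = -15; N_3 = -2 if N_2 >= 6 else 2  [with N_2=-15]  = 2; N_4 = -2N_3 - 3N_2 + 5  [with N_3=2, N_2=-15]  = 46; N_5 = N_1*N_4  [with N_1=5, N_4=46]  = 230.
Change = 25 − 230 = -205.

-205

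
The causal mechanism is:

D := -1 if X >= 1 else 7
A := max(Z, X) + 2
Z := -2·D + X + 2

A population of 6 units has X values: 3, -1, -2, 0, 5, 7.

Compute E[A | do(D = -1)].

8

Under do(D=-1), D's equation is replaced by D=-1 for every unit. Per-unit A: 9, 5, 4, 6, 11, 13. Mean = 8.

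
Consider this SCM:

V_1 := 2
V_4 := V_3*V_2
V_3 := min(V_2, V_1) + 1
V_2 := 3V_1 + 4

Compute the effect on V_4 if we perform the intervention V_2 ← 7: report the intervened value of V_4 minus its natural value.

Under do(V_2=7), the mechanism V_2 := 3V_1 + 4 is discarded; V_2 is fixed at 7.
V_3 = min(V_2, V_1) + 1  [with V_2=7, V_1=2]  = 3
V_4 = V_3*V_2  [with V_3=3, V_2=7]  = 21
Without intervention: V_2 = 3V_1 + 4  [with V_1=2]  = 10; V_3 = min(V_2, V_1) + 1  [with V_2=10, V_1=2]  = 3; V_4 = V_3*V_2  [with V_3=3, V_2=10]  = 30.
Change = 21 − 30 = -9.

-9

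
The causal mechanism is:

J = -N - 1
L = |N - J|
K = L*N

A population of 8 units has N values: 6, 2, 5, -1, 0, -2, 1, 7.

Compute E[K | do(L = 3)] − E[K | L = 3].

Under do(L=3), L's equation is replaced by L=3 for every unit. Per-unit K: 18, 6, 15, -3, 0, -6, 3, 21. Mean = 6.75.
E[K|L=3] averages over only the 2 units with L=3 (N = -2, 1): K = -6, 3, mean -1.5.
Difference = 6.75 − (-1.5) = 8.25.

8.25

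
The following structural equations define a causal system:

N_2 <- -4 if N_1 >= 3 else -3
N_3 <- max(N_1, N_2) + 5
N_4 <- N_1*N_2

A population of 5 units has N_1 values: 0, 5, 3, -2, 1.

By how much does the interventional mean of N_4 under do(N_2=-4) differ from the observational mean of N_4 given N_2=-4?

Under do(N_2=-4), N_2's equation is replaced by N_2=-4 for every unit. Per-unit N_4: 0, -20, -12, 8, -4. Mean = -5.6.
E[N_4|N_2=-4] averages over only the 2 units with N_2=-4 (N_1 = 5, 3): N_4 = -20, -12, mean -16.
Difference = -5.6 − (-16) = 10.4.

10.4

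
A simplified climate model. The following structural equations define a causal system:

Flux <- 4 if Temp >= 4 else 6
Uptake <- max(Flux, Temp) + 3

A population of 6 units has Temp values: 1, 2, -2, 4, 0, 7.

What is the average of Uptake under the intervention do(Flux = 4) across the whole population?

7.5

do(Flux=4) breaks Flux's dependence on Temp. With Flux=4 fixed, Uptake across the units is 7, 7, 7, 7, 7, 10, mean 7.5.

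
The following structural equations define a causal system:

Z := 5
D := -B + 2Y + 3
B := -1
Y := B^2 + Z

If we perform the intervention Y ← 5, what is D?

The intervention breaks the incoming arrows to Y: Y := B^2 + Z no longer applies, and Y = 5.
D = -B + 2Y + 3  [with B=-1, Y=5]  = 14

14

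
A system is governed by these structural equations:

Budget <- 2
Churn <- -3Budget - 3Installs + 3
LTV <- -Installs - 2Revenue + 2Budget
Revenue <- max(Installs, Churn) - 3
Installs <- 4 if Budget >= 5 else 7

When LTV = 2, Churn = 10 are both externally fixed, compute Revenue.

Under do(LTV = 2, Churn = 10), each intervened variable's structural equation is replaced by its fixed value.
Installs = 4 if Budget >= 5 else 7  [with Budget=2]  = 7
Revenue = max(Installs, Churn) - 3  [with Installs=7, Churn=10]  = 7

7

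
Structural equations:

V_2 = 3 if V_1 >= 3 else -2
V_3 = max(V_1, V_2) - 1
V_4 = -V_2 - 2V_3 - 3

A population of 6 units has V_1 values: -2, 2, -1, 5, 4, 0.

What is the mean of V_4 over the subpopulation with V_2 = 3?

Conditioning on V_2=3 selects the 2 unit(s) with V_1 ∈ {5, 4}. Their V_4 values: -14, -12. Mean = -13.

-13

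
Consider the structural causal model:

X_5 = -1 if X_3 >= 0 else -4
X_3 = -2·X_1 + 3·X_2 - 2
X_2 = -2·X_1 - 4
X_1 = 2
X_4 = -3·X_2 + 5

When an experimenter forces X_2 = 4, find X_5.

do(X_2=4) replaces the equation X_2 = -2·X_1 - 4 with the constant X_2 = 4.
X_3 = -2·X_1 + 3·X_2 - 2  [with X_1=2, X_2=4]  = 6
X_5 = -1 if X_3 >= 0 else -4  [with X_3=6]  = -1

-1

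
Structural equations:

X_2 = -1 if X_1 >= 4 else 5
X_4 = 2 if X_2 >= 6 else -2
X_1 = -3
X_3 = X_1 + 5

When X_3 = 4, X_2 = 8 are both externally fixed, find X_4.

2

The joint intervention fixes X_3 = 4, X_2 = 8, removing each variable's own equation.
X_4 = 2 if X_2 >= 6 else -2  [with X_2=8]  = 2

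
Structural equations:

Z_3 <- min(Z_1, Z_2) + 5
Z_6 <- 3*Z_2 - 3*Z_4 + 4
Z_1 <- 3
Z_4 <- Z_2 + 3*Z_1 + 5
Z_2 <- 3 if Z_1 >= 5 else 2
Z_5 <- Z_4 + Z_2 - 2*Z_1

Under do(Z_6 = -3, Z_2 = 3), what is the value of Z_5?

14

The joint intervention fixes Z_6 = -3, Z_2 = 3, removing each variable's own equation.
Z_4 = Z_2 + 3*Z_1 + 5  [with Z_2=3, Z_1=3]  = 17
Z_5 = Z_4 + Z_2 - 2*Z_1  [with Z_4=17, Z_2=3, Z_1=3]  = 14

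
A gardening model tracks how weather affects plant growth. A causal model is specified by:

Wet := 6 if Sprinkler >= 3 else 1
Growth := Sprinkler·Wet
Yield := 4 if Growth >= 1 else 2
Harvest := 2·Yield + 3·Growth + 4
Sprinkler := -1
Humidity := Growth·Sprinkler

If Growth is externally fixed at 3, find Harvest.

21

The intervention breaks the incoming arrows to Growth: Growth := Sprinkler·Wet no longer applies, and Growth = 3.
Yield = 4 if Growth >= 1 else 2  [with Growth=3]  = 4
Harvest = 2·Yield + 3·Growth + 4  [with Yield=4, Growth=3]  = 21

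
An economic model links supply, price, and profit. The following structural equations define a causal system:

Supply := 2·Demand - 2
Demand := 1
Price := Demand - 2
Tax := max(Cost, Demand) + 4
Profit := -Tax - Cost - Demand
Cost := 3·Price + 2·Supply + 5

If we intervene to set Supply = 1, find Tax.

8

do(Supply=1) replaces the equation Supply := 2·Demand - 2 with the constant Supply = 1.
Price = Demand - 2  [with Demand=1]  = -1
Cost = 3·Price + 2·Supply + 5  [with Price=-1, Supply=1]  = 4
Tax = max(Cost, Demand) + 4  [with Cost=4, Demand=1]  = 8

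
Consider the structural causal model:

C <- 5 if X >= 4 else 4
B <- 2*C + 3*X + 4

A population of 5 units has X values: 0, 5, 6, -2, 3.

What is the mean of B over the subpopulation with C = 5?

30.5

E[B|C=5] averages over only the 2 units with C=5 (X = 5, 6): B = 29, 32, mean 30.5.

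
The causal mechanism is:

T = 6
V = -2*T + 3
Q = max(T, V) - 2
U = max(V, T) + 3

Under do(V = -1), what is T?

6

Under do(V=-1), the mechanism V = -2*T + 3 is discarded; V is fixed at -1.
T is not downstream of the intervention, so its value is determined by the original equations.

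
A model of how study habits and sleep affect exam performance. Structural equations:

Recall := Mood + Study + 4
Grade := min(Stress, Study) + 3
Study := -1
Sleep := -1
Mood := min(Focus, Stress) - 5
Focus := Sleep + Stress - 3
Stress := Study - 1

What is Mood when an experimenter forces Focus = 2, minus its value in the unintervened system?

4

Intervening sets Focus = 2 and removes its equation (Focus := Sleep + Stress - 3).
Stress = Study - 1  [with Study=-1]  = -2
Mood = min(Focus, Stress) - 5  [with Focus=2, Stress=-2]  = -7
Without intervention: Stress = Study - 1  [with Study=-1]  = -2; Focus = Sleep + Stress - 3  [with Sleep=-1, Stress=-2]  = -6; Mood = min(Focus, Stress) - 5  [with Focus=-6, Stress=-2]  = -11.
Change = -7 − (-11) = 4.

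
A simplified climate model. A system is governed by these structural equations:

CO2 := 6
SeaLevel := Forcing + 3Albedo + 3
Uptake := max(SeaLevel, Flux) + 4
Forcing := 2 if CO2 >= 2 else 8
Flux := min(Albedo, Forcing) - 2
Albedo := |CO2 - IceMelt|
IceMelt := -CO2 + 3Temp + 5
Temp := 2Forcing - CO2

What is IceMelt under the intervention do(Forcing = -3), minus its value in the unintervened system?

Under do(Forcing=-3), the mechanism Forcing := 2 if CO2 >= 2 else 8 is discarded; Forcing is fixed at -3.
Temp = 2Forcing - CO2  [with Forcing=-3, CO2=6]  = -12
IceMelt = -CO2 + 3Temp + 5  [with CO2=6, Temp=-12]  = -37
Without intervention: Forcing = 2 if CO2 >= 2 else 8  [with CO2=6]  = 2; Temp = 2Forcing - CO2  [with Forcing=2, CO2=6]  = -2; IceMelt = -CO2 + 3Temp + 5  [with CO2=6, Temp=-2]  = -7.
Change = -37 − (-7) = -30.

-30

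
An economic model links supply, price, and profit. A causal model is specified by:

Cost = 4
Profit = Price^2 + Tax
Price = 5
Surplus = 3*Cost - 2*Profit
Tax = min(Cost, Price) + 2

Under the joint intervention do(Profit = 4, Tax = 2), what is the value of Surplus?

The joint intervention fixes Profit = 4, Tax = 2, removing each variable's own equation.
Surplus = 3*Cost - 2*Profit  [with Cost=4, Profit=4]  = 4

4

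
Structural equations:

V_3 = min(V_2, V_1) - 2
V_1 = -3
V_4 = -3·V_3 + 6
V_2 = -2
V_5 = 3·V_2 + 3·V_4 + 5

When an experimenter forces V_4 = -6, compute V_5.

-19

Intervening sets V_4 = -6 and removes its equation (V_4 = -3·V_3 + 6).
V_5 = 3·V_2 + 3·V_4 + 5  [with V_2=-2, V_4=-6]  = -19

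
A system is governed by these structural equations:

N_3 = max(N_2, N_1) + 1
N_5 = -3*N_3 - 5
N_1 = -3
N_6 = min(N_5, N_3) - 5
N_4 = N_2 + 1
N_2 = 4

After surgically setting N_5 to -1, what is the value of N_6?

-6

The intervention breaks the incoming arrows to N_5: N_5 = -3*N_3 - 5 no longer applies, and N_5 = -1.
N_3 = max(N_2, N_1) + 1  [with N_2=4, N_1=-3]  = 5
N_6 = min(N_5, N_3) - 5  [with N_5=-1, N_3=5]  = -6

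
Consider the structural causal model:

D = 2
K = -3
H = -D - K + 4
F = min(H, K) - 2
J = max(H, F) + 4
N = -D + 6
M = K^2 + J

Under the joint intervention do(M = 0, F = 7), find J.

Under do(M = 0, F = 7), each intervened variable's structural equation is replaced by its fixed value.
H = -D - K + 4  [with D=2, K=-3]  = 5
J = max(H, F) + 4  [with H=5, F=7]  = 11

11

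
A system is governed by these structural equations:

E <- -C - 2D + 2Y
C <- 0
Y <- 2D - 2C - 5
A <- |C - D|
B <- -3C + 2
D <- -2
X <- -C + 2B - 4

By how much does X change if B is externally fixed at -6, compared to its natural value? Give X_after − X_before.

The intervention breaks the incoming arrows to B: B <- -3C + 2 no longer applies, and B = -6.
X = -C + 2B - 4  [with C=0, B=-6]  = -16
Without intervention: B = -3C + 2  [with C=0]  = 2; X = -C + 2B - 4  [with C=0, B=2]  = 0.
Change = -16 − 0 = -16.

-16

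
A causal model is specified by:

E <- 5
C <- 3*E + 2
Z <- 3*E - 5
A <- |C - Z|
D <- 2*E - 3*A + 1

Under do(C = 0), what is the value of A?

10

Under do(C=0), the mechanism C <- 3*E + 2 is discarded; C is fixed at 0.
Z = 3*E - 5  [with E=5]  = 10
A = |C - Z|  [with C=0, Z=10]  = 10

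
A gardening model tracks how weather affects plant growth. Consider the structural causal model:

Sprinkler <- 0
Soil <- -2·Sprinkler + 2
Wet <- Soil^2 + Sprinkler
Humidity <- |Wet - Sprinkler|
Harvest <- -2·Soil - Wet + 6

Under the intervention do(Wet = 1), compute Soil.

Under do(Wet=1), the mechanism Wet <- Soil^2 + Sprinkler is discarded; Wet is fixed at 1.
Since Soil is not a descendant of the intervened variable, it is unaffected.
Soil = -2·Sprinkler + 2  [with Sprinkler=0]  = 2

2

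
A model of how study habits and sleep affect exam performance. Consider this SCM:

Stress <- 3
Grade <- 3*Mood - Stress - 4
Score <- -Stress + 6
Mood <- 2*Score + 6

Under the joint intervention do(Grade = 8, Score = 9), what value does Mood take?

24

Setting Grade = 8, Score = 9 by intervention discards those variables' equations.
Mood = 2*Score + 6  [with Score=9]  = 24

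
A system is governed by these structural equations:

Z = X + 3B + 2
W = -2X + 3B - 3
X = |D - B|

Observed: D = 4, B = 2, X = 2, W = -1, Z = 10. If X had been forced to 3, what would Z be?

do(X=3) replaces the equation X = |D - B| with the constant X = 3.
Z = X + 3B + 2  [with X=3, B=2]  = 11

11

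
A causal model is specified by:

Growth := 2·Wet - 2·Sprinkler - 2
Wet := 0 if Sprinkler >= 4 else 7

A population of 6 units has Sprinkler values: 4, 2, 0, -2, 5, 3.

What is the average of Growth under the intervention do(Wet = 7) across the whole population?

do(Wet=7) breaks Wet's dependence on Sprinkler. With Wet=7 fixed, Growth across the units is 4, 8, 12, 16, 2, 6, mean 8.

8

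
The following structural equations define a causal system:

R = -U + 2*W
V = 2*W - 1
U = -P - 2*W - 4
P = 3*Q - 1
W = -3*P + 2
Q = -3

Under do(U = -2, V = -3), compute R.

66

Setting U = -2, V = -3 by intervention discards those variables' equations.
P = 3*Q - 1  [with Q=-3]  = -10
W = -3*P + 2  [with P=-10]  = 32
R = -U + 2*W  [with U=-2, W=32]  = 66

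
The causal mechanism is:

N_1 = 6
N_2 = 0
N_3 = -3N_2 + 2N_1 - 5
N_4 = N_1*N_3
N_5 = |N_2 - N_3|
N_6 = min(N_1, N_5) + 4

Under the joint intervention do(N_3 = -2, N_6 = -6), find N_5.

The joint intervention fixes N_3 = -2, N_6 = -6, removing each variable's own equation.
N_5 = |N_2 - N_3|  [with N_2=0, N_3=-2]  = 2

2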